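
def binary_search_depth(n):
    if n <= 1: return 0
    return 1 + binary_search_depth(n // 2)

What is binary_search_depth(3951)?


3951 / 2 = 1975
1975 / 2 = 987
987 / 2 = 493
493 / 2 = 246
246 / 2 = 123
123 / 2 = 61
61 / 2 = 30
30 / 2 = 15
15 / 2 = 7
7 / 2 = 3
3 / 2 = 1
Reached 1 after 11 halvings

11


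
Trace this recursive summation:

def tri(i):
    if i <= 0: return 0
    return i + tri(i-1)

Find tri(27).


tri(27)
= 27 + 26 + 25 + 24 + 23 + 22 + 21 + 20 + 19 + 18 + 17 + 16 + 15 + 14 + 13 + 12 + 11 + 10 + 9 + 8 + 7 + 6 + 5 + 4 + 3 + 2 + 1 + tri(0)
= 27 + 26 + 25 + 24 + 23 + 22 + 21 + 20 + 19 + 18 + 17 + 16 + 15 + 14 + 13 + 12 + 11 + 10 + 9 + 8 + 7 + 6 + 5 + 4 + 3 + 2 + 1 + 0
= 378

378


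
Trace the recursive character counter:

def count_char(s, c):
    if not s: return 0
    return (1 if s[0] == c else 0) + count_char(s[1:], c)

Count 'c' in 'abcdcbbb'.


s[0]='a' != 'c' -> 0
s[0]='b' != 'c' -> 0
s[0]='c' == 'c' -> 1
s[0]='d' != 'c' -> 0
s[0]='c' == 'c' -> 1
s[0]='b' != 'c' -> 0
s[0]='b' != 'c' -> 0
s[0]='b' != 'c' -> 0
Sum: 0 + 0 + 1 + 0 + 1 + 0 + 0 + 0 = 2

2


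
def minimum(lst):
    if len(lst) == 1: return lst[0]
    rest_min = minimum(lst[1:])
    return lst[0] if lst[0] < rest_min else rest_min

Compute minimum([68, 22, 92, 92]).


minimum([68, 22, 92, 92]): compare 68 with minimum([22, 92, 92])
minimum([22, 92, 92]): compare 22 with minimum([92, 92])
minimum([92, 92]): compare 92 with minimum([92])
minimum([92]) = 92  (base case)
Compare 92 with 92 -> 92
Compare 22 with 92 -> 22
Compare 68 with 22 -> 22

22


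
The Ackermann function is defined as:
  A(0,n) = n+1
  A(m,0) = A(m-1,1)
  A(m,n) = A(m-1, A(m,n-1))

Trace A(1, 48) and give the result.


A(1, 48) = A(0, A(1, 47))
  A(1, 47) = A(0, A(1, 46))
    A(1, 46) = A(0, A(1, 45))
      A(1, 45) = A(0, A(1, 44))
        A(1, 44) = A(0, A(1, 43))
          A(1, 43) = A(0, A(1, 42))
          A(1, 42) = A(0, A(1, 41))
          A(1, 41) = A(0, A(1, 40))
          A(1, 40) = A(0, A(1, 39))
          A(1, 39) = A(0, A(1, 38))
          A(1, 38) = A(0, A(1, 37))
          A(1, 37) = A(0, A(1, 36))
          A(1, 36) = A(0, A(1, 35))
          A(1, 35) = A(0, A(1, 34))
          A(1, 34) = A(0, A(1, 33))
          A(1, 33) = A(0, A(1, 32))
          A(1, 32) = A(0, A(1, 31))
          A(1, 31) = A(0, A(1, 30))
          A(1, 30) = A(0, A(1, 29))
          A(1, 29) = A(0, A(1, 28))
          A(1, 28) = A(0, A(1, 27))
          A(1, 27) = A(0, A(1, 26))
          A(1, 26) = A(0, A(1, 25))
          A(1, 25) = A(0, A(1, 24))
          A(1, 24) = A(0, A(1, 23))
... (trace truncated)
Result: A(1, 48) = 50

50


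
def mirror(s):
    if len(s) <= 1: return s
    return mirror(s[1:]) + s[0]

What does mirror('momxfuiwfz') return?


mirror('momxfuiwfz') = mirror('omxfuiwfz') + 'm'
mirror('omxfuiwfz') = mirror('mxfuiwfz') + 'o'
mirror('mxfuiwfz') = mirror('xfuiwfz') + 'm'
mirror('xfuiwfz') = mirror('fuiwfz') + 'x'
mirror('fuiwfz') = mirror('uiwfz') + 'f'
mirror('uiwfz') = mirror('iwfz') + 'u'
mirror('iwfz') = mirror('wfz') + 'i'
mirror('wfz') = mirror('fz') + 'w'
mirror('fz') = mirror('z') + 'f'
mirror('z') = 'z'  (base case)
Concatenating: 'z' + 'f' + 'w' + 'i' + 'u' + 'f' + 'x' + 'm' + 'o' + 'm' = 'zfwiufxmom'

zfwiufxmom


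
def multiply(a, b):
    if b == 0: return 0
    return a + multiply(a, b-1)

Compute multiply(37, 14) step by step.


multiply(37, 14) = 37 + multiply(37, 13)
multiply(37, 13) = 37 + multiply(37, 12)
multiply(37, 12) = 37 + multiply(37, 11)
multiply(37, 11) = 37 + multiply(37, 10)
multiply(37, 10) = 37 + multiply(37, 9)
multiply(37, 9) = 37 + multiply(37, 8)
multiply(37, 8) = 37 + multiply(37, 7)
multiply(37, 7) = 37 + multiply(37, 6)
multiply(37, 6) = 37 + multiply(37, 5)
multiply(37, 5) = 37 + multiply(37, 4)
multiply(37, 4) = 37 + multiply(37, 3)
multiply(37, 3) = 37 + multiply(37, 2)
multiply(37, 2) = 37 + multiply(37, 1)
multiply(37, 1) = 37 + multiply(37, 0)
multiply(37, 0) = 0  (base case)
Total: 37 + 37 + 37 + 37 + 37 + 37 + 37 + 37 + 37 + 37 + 37 + 37 + 37 + 37 + 0 = 518

518


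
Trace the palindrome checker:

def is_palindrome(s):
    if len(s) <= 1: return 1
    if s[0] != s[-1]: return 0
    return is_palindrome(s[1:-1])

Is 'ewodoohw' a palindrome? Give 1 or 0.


is_palindrome('ewodoohw'): s[0]='e' != s[-1]='w' -> return 0
Result: 0 (not a palindrome)

0


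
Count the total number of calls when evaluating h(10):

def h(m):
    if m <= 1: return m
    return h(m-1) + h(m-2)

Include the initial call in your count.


Let C(n) = total calls for h(n)
C(0) = 1, C(1) = 1
C(2) = 1 + C(1) + C(0) = 1 + 1 + 1 = 3
C(3) = 1 + C(2) + C(1) = 1 + 3 + 1 = 5
C(4) = 1 + C(3) + C(2) = 1 + 5 + 3 = 9
C(5) = 1 + C(4) + C(3) = 1 + 9 + 5 = 15
C(6) = 1 + C(5) + C(4) = 1 + 15 + 9 = 25
C(7) = 1 + C(6) + C(5) = 1 + 25 + 15 = 41
C(8) = 1 + C(7) + C(6) = 1 + 41 + 25 = 67
C(9) = 1 + C(8) + C(7) = 1 + 67 + 41 = 109
C(10) = 1 + C(9) + C(8) = 1 + 109 + 67 = 177

177


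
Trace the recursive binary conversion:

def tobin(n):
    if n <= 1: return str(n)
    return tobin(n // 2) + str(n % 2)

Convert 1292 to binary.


tobin(1292) = tobin(646) + '0'
tobin(646) = tobin(323) + '0'
tobin(323) = tobin(161) + '1'
tobin(161) = tobin(80) + '1'
tobin(80) = tobin(40) + '0'
tobin(40) = tobin(20) + '0'
tobin(20) = tobin(10) + '0'
tobin(10) = tobin(5) + '0'
tobin(5) = tobin(2) + '1'
tobin(2) = tobin(1) + '0'
tobin(1) = '1'  (base case)
Concatenating: '1' + '0' + '1' + '0' + '0' + '0' + '0' + '1' + '1' + '0' + '0' = '10100001100'

10100001100


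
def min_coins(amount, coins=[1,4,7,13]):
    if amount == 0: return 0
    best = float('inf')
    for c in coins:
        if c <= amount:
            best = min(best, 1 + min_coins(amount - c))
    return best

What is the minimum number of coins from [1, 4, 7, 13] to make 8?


Building up with DP:
min_coins(0) = 0
min_coins(1) = min(1+min_coins(0)=1+0=1) = 1
min_coins(2) = min(1+min_coins(1)=1+1=2) = 2
min_coins(3) = min(1+min_coins(2)=1+2=3) = 3
min_coins(4) = min(1+min_coins(3)=1+3=4, 1+min_coins(0)=1+0=1) = 1
min_coins(5) = min(1+min_coins(4)=1+1=2, 1+min_coins(1)=1+1=2) = 2
min_coins(6) = min(1+min_coins(5)=1+2=3, 1+min_coins(2)=1+2=3) = 3
min_coins(7) = min(1+min_coins(6)=1+3=4, 1+min_coins(3)=1+3=4, 1+min_coins(0)=1+0=1) = 1
min_coins(8) = min(1+min_coins(7)=1+1=2, 1+min_coins(4)=1+1=2, 1+min_coins(1)=1+1=2) = 2

2


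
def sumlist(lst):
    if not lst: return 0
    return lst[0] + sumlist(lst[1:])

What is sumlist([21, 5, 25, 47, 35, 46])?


sumlist([21, 5, 25, 47, 35, 46]) = 21 + sumlist([5, 25, 47, 35, 46])
sumlist([5, 25, 47, 35, 46]) = 5 + sumlist([25, 47, 35, 46])
sumlist([25, 47, 35, 46]) = 25 + sumlist([47, 35, 46])
sumlist([47, 35, 46]) = 47 + sumlist([35, 46])
sumlist([35, 46]) = 35 + sumlist([46])
sumlist([46]) = 46 + sumlist([])
sumlist([]) = 0  (base case)
Total: 21 + 5 + 25 + 47 + 35 + 46 + 0 = 179

179


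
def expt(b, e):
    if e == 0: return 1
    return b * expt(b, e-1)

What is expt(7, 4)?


expt(7, 4)
= 7 * expt(7, 3)
= 7 * 7 * expt(7, 2)
= 7 * 7 * 7 * expt(7, 1)
= 7 * 7 * 7 * 7 * expt(7, 0)
= 7 * 7 * 7 * 7 * 1
= 2401

2401


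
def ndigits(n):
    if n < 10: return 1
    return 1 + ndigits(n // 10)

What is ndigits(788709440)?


ndigits(788709440) = 1 + ndigits(78870944)
ndigits(78870944) = 1 + ndigits(7887094)
ndigits(7887094) = 1 + ndigits(788709)
ndigits(788709) = 1 + ndigits(78870)
ndigits(78870) = 1 + ndigits(7887)
ndigits(7887) = 1 + ndigits(788)
ndigits(788) = 1 + ndigits(78)
ndigits(78) = 1 + ndigits(7)
ndigits(7) = 1  (base case: 7 < 10)
Unwinding: 1 + 1 + 1 + 1 + 1 + 1 + 1 + 1 + 1 = 9

9


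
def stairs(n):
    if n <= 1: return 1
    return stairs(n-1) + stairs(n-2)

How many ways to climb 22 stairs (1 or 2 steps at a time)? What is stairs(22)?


Building up from base cases:
stairs(0) = 1
stairs(1) = 1
stairs(2) = stairs(1) + stairs(0) = 1 + 1 = 2
stairs(3) = stairs(2) + stairs(1) = 2 + 1 = 3
stairs(4) = stairs(3) + stairs(2) = 3 + 2 = 5
stairs(5) = stairs(4) + stairs(3) = 5 + 3 = 8
stairs(6) = stairs(5) + stairs(4) = 8 + 5 = 13
stairs(7) = stairs(6) + stairs(5) = 13 + 8 = 21
stairs(8) = stairs(7) + stairs(6) = 21 + 13 = 34
stairs(9) = stairs(8) + stairs(7) = 34 + 21 = 55
stairs(10) = stairs(9) + stairs(8) = 55 + 34 = 89
stairs(11) = stairs(10) + stairs(9) = 89 + 55 = 144
stairs(12) = stairs(11) + stairs(10) = 144 + 89 = 233
stairs(13) = stairs(12) + stairs(11) = 233 + 144 = 377
stairs(14) = stairs(13) + stairs(12) = 377 + 233 = 610
stairs(15) = stairs(14) + stairs(13) = 610 + 377 = 987
stairs(16) = stairs(15) + stairs(14) = 987 + 610 = 1597
stairs(17) = stairs(16) + stairs(15) = 1597 + 987 = 2584
stairs(18) = stairs(17) + stairs(16) = 2584 + 1597 = 4181
stairs(19) = stairs(18) + stairs(17) = 4181 + 2584 = 6765
stairs(20) = stairs(19) + stairs(18) = 6765 + 4181 = 10946
stairs(21) = stairs(20) + stairs(19) = 10946 + 6765 = 17711
stairs(22) = stairs(21) + stairs(20) = 17711 + 10946 = 28657

28657


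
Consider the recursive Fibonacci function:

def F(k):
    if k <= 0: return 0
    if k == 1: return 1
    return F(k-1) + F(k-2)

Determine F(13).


Computing F(13) bottom-up:
F(0) = 0
F(1) = 1
F(2) = F(1) + F(0) = 1 + 0 = 1
F(3) = F(2) + F(1) = 1 + 1 = 2
F(4) = F(3) + F(2) = 2 + 1 = 3
F(5) = F(4) + F(3) = 3 + 2 = 5
F(6) = F(5) + F(4) = 5 + 3 = 8
F(7) = F(6) + F(5) = 8 + 5 = 13
F(8) = F(7) + F(6) = 13 + 8 = 21
F(9) = F(8) + F(7) = 21 + 13 = 34
F(10) = F(9) + F(8) = 34 + 21 = 55
F(11) = F(10) + F(9) = 55 + 34 = 89
F(12) = F(11) + F(10) = 89 + 55 = 144
F(13) = F(12) + F(11) = 144 + 89 = 233

233


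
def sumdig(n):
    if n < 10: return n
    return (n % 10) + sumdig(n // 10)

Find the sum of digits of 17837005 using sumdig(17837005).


sumdig(17837005) = 5 + sumdig(1783700)
sumdig(1783700) = 0 + sumdig(178370)
sumdig(178370) = 0 + sumdig(17837)
sumdig(17837) = 7 + sumdig(1783)
sumdig(1783) = 3 + sumdig(178)
sumdig(178) = 8 + sumdig(17)
sumdig(17) = 7 + sumdig(1)
sumdig(1) = 1  (base case)
Total: 5 + 0 + 0 + 7 + 3 + 8 + 7 + 1 = 31

31


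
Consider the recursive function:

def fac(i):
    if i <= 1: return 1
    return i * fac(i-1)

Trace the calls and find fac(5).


fac(5)
= 5 * fac(4)
= 5 * 4 * fac(3)
= 5 * 4 * 3 * fac(2)
= 5 * 4 * 3 * 2 * fac(1)
= 5 * 4 * 3 * 2 * 1
= 120

120


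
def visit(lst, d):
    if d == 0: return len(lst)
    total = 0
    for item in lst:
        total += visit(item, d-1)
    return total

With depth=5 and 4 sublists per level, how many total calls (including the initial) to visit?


At depth 0 (root): 1 call
At depth 1: each of 1 parents calls visit on 4 children = 4 calls
At depth 2: each of 4 parents calls visit on 4 children = 16 calls
At depth 3: each of 16 parents calls visit on 4 children = 64 calls
At depth 4: each of 64 parents calls visit on 4 children = 256 calls
At depth 5: each of 256 parents calls visit on 4 children = 1024 calls
Total: 1 + 4 + 16 + 64 + 256 + 1024 = 1365

1365


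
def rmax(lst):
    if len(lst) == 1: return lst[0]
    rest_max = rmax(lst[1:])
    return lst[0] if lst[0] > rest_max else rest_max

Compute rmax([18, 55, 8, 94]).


rmax([18, 55, 8, 94]): compare 18 with rmax([55, 8, 94])
rmax([55, 8, 94]): compare 55 with rmax([8, 94])
rmax([8, 94]): compare 8 with rmax([94])
rmax([94]) = 94  (base case)
Compare 8 with 94 -> 94
Compare 55 with 94 -> 94
Compare 18 with 94 -> 94

94


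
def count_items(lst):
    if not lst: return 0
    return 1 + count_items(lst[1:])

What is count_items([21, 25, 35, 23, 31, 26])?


count_items([21, 25, 35, 23, 31, 26]) = 1 + count_items([25, 35, 23, 31, 26])
count_items([25, 35, 23, 31, 26]) = 1 + count_items([35, 23, 31, 26])
count_items([35, 23, 31, 26]) = 1 + count_items([23, 31, 26])
count_items([23, 31, 26]) = 1 + count_items([31, 26])
count_items([31, 26]) = 1 + count_items([26])
count_items([26]) = 1 + count_items([])
count_items([]) = 0  (base case)
Unwinding: 1 + 1 + 1 + 1 + 1 + 1 + 0 = 6

6


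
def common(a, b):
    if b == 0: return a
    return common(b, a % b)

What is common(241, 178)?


common(241, 178) = common(178, 63)
common(178, 63) = common(63, 52)
common(63, 52) = common(52, 11)
common(52, 11) = common(11, 8)
common(11, 8) = common(8, 3)
common(8, 3) = common(3, 2)
common(3, 2) = common(2, 1)
common(2, 1) = common(1, 0)
common(1, 0) = 1  (base case)

1


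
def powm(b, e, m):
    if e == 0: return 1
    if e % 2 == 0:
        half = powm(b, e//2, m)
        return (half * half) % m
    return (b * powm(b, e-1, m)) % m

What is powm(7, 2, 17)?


powm(7, 2, 17): e is even, compute powm(7, 1, 17)
  powm(7, 1, 17): e is odd, compute powm(7, 0, 17)
    powm(7, 0, 17) = 1
  (7 * 1) % 17 = 7
half=7, (7*7) % 17 = 15

15


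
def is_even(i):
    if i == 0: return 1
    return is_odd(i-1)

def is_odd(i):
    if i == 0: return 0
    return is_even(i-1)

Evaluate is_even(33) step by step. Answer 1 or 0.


is_even(33) = is_odd(32)
is_odd(32) = is_even(31)
is_even(31) = is_odd(30)
is_odd(30) = is_even(29)
is_even(29) = is_odd(28)
is_odd(28) = is_even(27)
is_even(27) = is_odd(26)
is_odd(26) = is_even(25)
is_even(25) = is_odd(24)
is_odd(24) = is_even(23)
is_even(23) = is_odd(22)
is_odd(22) = is_even(21)
is_even(21) = is_odd(20)
is_odd(20) = is_even(19)
is_even(19) = is_odd(18)
is_odd(18) = is_even(17)
is_even(17) = is_odd(16)
is_odd(16) = is_even(15)
is_even(15) = is_odd(14)
is_odd(14) = is_even(13)
is_even(13) = is_odd(12)
is_odd(12) = is_even(11)
is_even(11) = is_odd(10)
is_odd(10) = is_even(9)
is_even(9) = is_odd(8)
is_odd(8) = is_even(7)
is_even(7) = is_odd(6)
is_odd(6) = is_even(5)
is_even(5) = is_odd(4)
is_odd(4) = is_even(3)
is_even(3) = is_odd(2)
is_odd(2) = is_even(1)
is_even(1) = is_odd(0)
is_odd(0) = 0  (base case)
Result: 0

0


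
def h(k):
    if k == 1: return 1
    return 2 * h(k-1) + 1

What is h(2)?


h(2) = 2 * h(1) + 1
h(1) = 1  (base case)
h(2) = 2 * 1 + 1 = 3

3


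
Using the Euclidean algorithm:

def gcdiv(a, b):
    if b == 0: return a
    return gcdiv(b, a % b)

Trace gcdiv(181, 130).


gcdiv(181, 130) = gcdiv(130, 51)
gcdiv(130, 51) = gcdiv(51, 28)
gcdiv(51, 28) = gcdiv(28, 23)
gcdiv(28, 23) = gcdiv(23, 5)
gcdiv(23, 5) = gcdiv(5, 3)
gcdiv(5, 3) = gcdiv(3, 2)
gcdiv(3, 2) = gcdiv(2, 1)
gcdiv(2, 1) = gcdiv(1, 0)
gcdiv(1, 0) = 1  (base case)

1


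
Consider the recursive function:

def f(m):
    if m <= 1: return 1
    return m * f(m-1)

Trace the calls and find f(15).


f(15)
= 15 * f(14)
= 15 * 14 * f(13)
= 15 * 14 * 13 * f(12)
= 15 * 14 * 13 * 12 * f(11)
= 15 * 14 * 13 * 12 * 11 * f(10)
= 15 * 14 * 13 * 12 * 11 * 10 * f(9)
= 15 * 14 * 13 * 12 * 11 * 10 * 9 * f(8)
= 15 * 14 * 13 * 12 * 11 * 10 * 9 * 8 * f(7)
= 15 * 14 * 13 * 12 * 11 * 10 * 9 * 8 * 7 * f(6)
= 15 * 14 * 13 * 12 * 11 * 10 * 9 * 8 * 7 * 6 * f(5)
= 15 * 14 * 13 * 12 * 11 * 10 * 9 * 8 * 7 * 6 * 5 * f(4)
= 15 * 14 * 13 * 12 * 11 * 10 * 9 * 8 * 7 * 6 * 5 * 4 * f(3)
= 15 * 14 * 13 * 12 * 11 * 10 * 9 * 8 * 7 * 6 * 5 * 4 * 3 * f(2)
= 15 * 14 * 13 * 12 * 11 * 10 * 9 * 8 * 7 * 6 * 5 * 4 * 3 * 2 * f(1)
= 15 * 14 * 13 * 12 * 11 * 10 * 9 * 8 * 7 * 6 * 5 * 4 * 3 * 2 * 1
= 1307674368000

1307674368000


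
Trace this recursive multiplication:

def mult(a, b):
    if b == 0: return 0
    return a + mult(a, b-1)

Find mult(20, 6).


mult(20, 6) = 20 + mult(20, 5)
mult(20, 5) = 20 + mult(20, 4)
mult(20, 4) = 20 + mult(20, 3)
mult(20, 3) = 20 + mult(20, 2)
mult(20, 2) = 20 + mult(20, 1)
mult(20, 1) = 20 + mult(20, 0)
mult(20, 0) = 0  (base case)
Total: 20 + 20 + 20 + 20 + 20 + 20 + 0 = 120

120


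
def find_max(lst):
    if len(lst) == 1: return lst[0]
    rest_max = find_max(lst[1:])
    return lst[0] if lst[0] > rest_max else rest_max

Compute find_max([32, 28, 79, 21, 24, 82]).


find_max([32, 28, 79, 21, 24, 82]): compare 32 with find_max([28, 79, 21, 24, 82])
find_max([28, 79, 21, 24, 82]): compare 28 with find_max([79, 21, 24, 82])
find_max([79, 21, 24, 82]): compare 79 with find_max([21, 24, 82])
find_max([21, 24, 82]): compare 21 with find_max([24, 82])
find_max([24, 82]): compare 24 with find_max([82])
find_max([82]) = 82  (base case)
Compare 24 with 82 -> 82
Compare 21 with 82 -> 82
Compare 79 with 82 -> 82
Compare 28 with 82 -> 82
Compare 32 with 82 -> 82

82


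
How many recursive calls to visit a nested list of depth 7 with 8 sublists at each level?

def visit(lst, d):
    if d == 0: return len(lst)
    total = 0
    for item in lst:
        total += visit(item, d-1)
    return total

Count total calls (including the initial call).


At depth 0 (root): 1 call
At depth 1: each of 1 parents calls visit on 8 children = 8 calls
At depth 2: each of 8 parents calls visit on 8 children = 64 calls
At depth 3: each of 64 parents calls visit on 8 children = 512 calls
At depth 4: each of 512 parents calls visit on 8 children = 4096 calls
At depth 5: each of 4096 parents calls visit on 8 children = 32768 calls
At depth 6: each of 32768 parents calls visit on 8 children = 262144 calls
At depth 7: each of 262144 parents calls visit on 8 children = 2097152 calls
Total: 1 + 8 + 64 + 512 + 4096 + 32768 + 262144 + 2097152 = 2396745

2396745


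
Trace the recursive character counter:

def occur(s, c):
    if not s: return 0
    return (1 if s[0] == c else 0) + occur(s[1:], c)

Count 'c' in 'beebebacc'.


s[0]='b' != 'c' -> 0
s[0]='e' != 'c' -> 0
s[0]='e' != 'c' -> 0
s[0]='b' != 'c' -> 0
s[0]='e' != 'c' -> 0
s[0]='b' != 'c' -> 0
s[0]='a' != 'c' -> 0
s[0]='c' == 'c' -> 1
s[0]='c' == 'c' -> 1
Sum: 0 + 0 + 0 + 0 + 0 + 0 + 0 + 1 + 1 = 2

2


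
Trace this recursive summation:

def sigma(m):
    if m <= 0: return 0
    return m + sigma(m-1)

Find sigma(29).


sigma(29)
= 29 + 28 + 27 + 26 + 25 + 24 + 23 + 22 + 21 + 20 + 19 + 18 + 17 + 16 + 15 + 14 + 13 + 12 + 11 + 10 + 9 + 8 + 7 + 6 + 5 + 4 + 3 + 2 + 1 + sigma(0)
= 29 + 28 + 27 + 26 + 25 + 24 + 23 + 22 + 21 + 20 + 19 + 18 + 17 + 16 + 15 + 14 + 13 + 12 + 11 + 10 + 9 + 8 + 7 + 6 + 5 + 4 + 3 + 2 + 1 + 0
= 435

435


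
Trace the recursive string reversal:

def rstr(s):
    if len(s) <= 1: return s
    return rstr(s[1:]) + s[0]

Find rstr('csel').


rstr('csel') = rstr('sel') + 'c'
rstr('sel') = rstr('el') + 's'
rstr('el') = rstr('l') + 'e'
rstr('l') = 'l'  (base case)
Concatenating: 'l' + 'e' + 's' + 'c' = 'lesc'

lesc


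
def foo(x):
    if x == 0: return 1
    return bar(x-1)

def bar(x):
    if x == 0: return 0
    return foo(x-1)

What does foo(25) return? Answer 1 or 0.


foo(25) = bar(24)
bar(24) = foo(23)
foo(23) = bar(22)
bar(22) = foo(21)
foo(21) = bar(20)
bar(20) = foo(19)
foo(19) = bar(18)
bar(18) = foo(17)
foo(17) = bar(16)
bar(16) = foo(15)
foo(15) = bar(14)
bar(14) = foo(13)
foo(13) = bar(12)
bar(12) = foo(11)
foo(11) = bar(10)
bar(10) = foo(9)
foo(9) = bar(8)
bar(8) = foo(7)
foo(7) = bar(6)
bar(6) = foo(5)
foo(5) = bar(4)
bar(4) = foo(3)
foo(3) = bar(2)
bar(2) = foo(1)
foo(1) = bar(0)
bar(0) = 0  (base case)
Result: 0

0


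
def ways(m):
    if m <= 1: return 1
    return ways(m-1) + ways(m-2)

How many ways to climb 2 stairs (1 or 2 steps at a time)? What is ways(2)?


Building up from base cases:
ways(0) = 1
ways(1) = 1
ways(2) = ways(1) + ways(0) = 1 + 1 = 2

2


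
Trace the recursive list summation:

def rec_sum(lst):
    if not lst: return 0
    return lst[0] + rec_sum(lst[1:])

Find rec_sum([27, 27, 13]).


rec_sum([27, 27, 13]) = 27 + rec_sum([27, 13])
rec_sum([27, 13]) = 27 + rec_sum([13])
rec_sum([13]) = 13 + rec_sum([])
rec_sum([]) = 0  (base case)
Total: 27 + 27 + 13 + 0 = 67

67


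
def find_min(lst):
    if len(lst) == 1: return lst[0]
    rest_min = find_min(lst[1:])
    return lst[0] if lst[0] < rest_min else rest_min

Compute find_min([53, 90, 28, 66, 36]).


find_min([53, 90, 28, 66, 36]): compare 53 with find_min([90, 28, 66, 36])
find_min([90, 28, 66, 36]): compare 90 with find_min([28, 66, 36])
find_min([28, 66, 36]): compare 28 with find_min([66, 36])
find_min([66, 36]): compare 66 with find_min([36])
find_min([36]) = 36  (base case)
Compare 66 with 36 -> 36
Compare 28 with 36 -> 28
Compare 90 with 28 -> 28
Compare 53 with 28 -> 28

28


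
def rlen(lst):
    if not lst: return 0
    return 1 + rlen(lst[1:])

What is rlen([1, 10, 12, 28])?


rlen([1, 10, 12, 28]) = 1 + rlen([10, 12, 28])
rlen([10, 12, 28]) = 1 + rlen([12, 28])
rlen([12, 28]) = 1 + rlen([28])
rlen([28]) = 1 + rlen([])
rlen([]) = 0  (base case)
Unwinding: 1 + 1 + 1 + 1 + 0 = 4

4


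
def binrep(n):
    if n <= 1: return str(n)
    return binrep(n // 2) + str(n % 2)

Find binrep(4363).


binrep(4363) = binrep(2181) + '1'
binrep(2181) = binrep(1090) + '1'
binrep(1090) = binrep(545) + '0'
binrep(545) = binrep(272) + '1'
binrep(272) = binrep(136) + '0'
binrep(136) = binrep(68) + '0'
binrep(68) = binrep(34) + '0'
binrep(34) = binrep(17) + '0'
binrep(17) = binrep(8) + '1'
binrep(8) = binrep(4) + '0'
binrep(4) = binrep(2) + '0'
binrep(2) = binrep(1) + '0'
binrep(1) = '1'  (base case)
Concatenating: '1' + '0' + '0' + '0' + '1' + '0' + '0' + '0' + '0' + '1' + '0' + '1' + '1' = '1000100001011'

1000100001011


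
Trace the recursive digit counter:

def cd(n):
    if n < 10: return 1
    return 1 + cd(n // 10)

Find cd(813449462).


cd(813449462) = 1 + cd(81344946)
cd(81344946) = 1 + cd(8134494)
cd(8134494) = 1 + cd(813449)
cd(813449) = 1 + cd(81344)
cd(81344) = 1 + cd(8134)
cd(8134) = 1 + cd(813)
cd(813) = 1 + cd(81)
cd(81) = 1 + cd(8)
cd(8) = 1  (base case: 8 < 10)
Unwinding: 1 + 1 + 1 + 1 + 1 + 1 + 1 + 1 + 1 = 9

9


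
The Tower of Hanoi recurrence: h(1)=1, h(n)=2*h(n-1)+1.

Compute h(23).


h(23) = 2 * h(22) + 1
h(22) = 2 * h(21) + 1
h(21) = 2 * h(20) + 1
h(20) = 2 * h(19) + 1
h(19) = 2 * h(18) + 1
h(18) = 2 * h(17) + 1
h(17) = 2 * h(16) + 1
h(16) = 2 * h(15) + 1
h(15) = 2 * h(14) + 1
h(14) = 2 * h(13) + 1
h(13) = 2 * h(12) + 1
h(12) = 2 * h(11) + 1
h(11) = 2 * h(10) + 1
h(10) = 2 * h(9) + 1
h(9) = 2 * h(8) + 1
h(8) = 2 * h(7) + 1
h(7) = 2 * h(6) + 1
h(6) = 2 * h(5) + 1
h(5) = 2 * h(4) + 1
h(4) = 2 * h(3) + 1
h(3) = 2 * h(2) + 1
h(2) = 2 * h(1) + 1
h(1) = 1  (base case)
h(2) = 2 * 1 + 1 = 3
h(3) = 2 * 3 + 1 = 7
h(4) = 2 * 7 + 1 = 15
h(5) = 2 * 15 + 1 = 31
h(6) = 2 * 31 + 1 = 63
h(7) = 2 * 63 + 1 = 127
h(8) = 2 * 127 + 1 = 255
h(9) = 2 * 255 + 1 = 511
h(10) = 2 * 511 + 1 = 1023
h(11) = 2 * 1023 + 1 = 2047
h(12) = 2 * 2047 + 1 = 4095
h(13) = 2 * 4095 + 1 = 8191
h(14) = 2 * 8191 + 1 = 16383
h(15) = 2 * 16383 + 1 = 32767
h(16) = 2 * 32767 + 1 = 65535
h(17) = 2 * 65535 + 1 = 131071
h(18) = 2 * 131071 + 1 = 262143
h(19) = 2 * 262143 + 1 = 524287
h(20) = 2 * 524287 + 1 = 1048575
h(21) = 2 * 1048575 + 1 = 2097151
h(22) = 2 * 2097151 + 1 = 4194303
h(23) = 2 * 4194303 + 1 = 8388607

8388607


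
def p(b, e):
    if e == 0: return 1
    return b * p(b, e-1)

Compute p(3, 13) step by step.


p(3, 13)
= 3 * p(3, 12)
= 3 * 3 * p(3, 11)
= 3 * 3 * 3 * p(3, 10)
= 3 * 3 * 3 * 3 * p(3, 9)
= 3 * 3 * 3 * 3 * 3 * p(3, 8)
= 3 * 3 * 3 * 3 * 3 * 3 * p(3, 7)
= 3 * 3 * 3 * 3 * 3 * 3 * 3 * p(3, 6)
= 3 * 3 * 3 * 3 * 3 * 3 * 3 * 3 * p(3, 5)
= 3 * 3 * 3 * 3 * 3 * 3 * 3 * 3 * 3 * p(3, 4)
= 3 * 3 * 3 * 3 * 3 * 3 * 3 * 3 * 3 * 3 * p(3, 3)
= 3 * 3 * 3 * 3 * 3 * 3 * 3 * 3 * 3 * 3 * 3 * p(3, 2)
= 3 * 3 * 3 * 3 * 3 * 3 * 3 * 3 * 3 * 3 * 3 * 3 * p(3, 1)
= 3 * 3 * 3 * 3 * 3 * 3 * 3 * 3 * 3 * 3 * 3 * 3 * 3 * p(3, 0)
= 3 * 3 * 3 * 3 * 3 * 3 * 3 * 3 * 3 * 3 * 3 * 3 * 3 * 1
= 1594323

1594323


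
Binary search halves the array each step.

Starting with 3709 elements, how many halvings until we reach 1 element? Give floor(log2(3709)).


3709 / 2 = 1854
1854 / 2 = 927
927 / 2 = 463
463 / 2 = 231
231 / 2 = 115
115 / 2 = 57
57 / 2 = 28
28 / 2 = 14
14 / 2 = 7
7 / 2 = 3
3 / 2 = 1
Reached 1 after 11 halvings

11


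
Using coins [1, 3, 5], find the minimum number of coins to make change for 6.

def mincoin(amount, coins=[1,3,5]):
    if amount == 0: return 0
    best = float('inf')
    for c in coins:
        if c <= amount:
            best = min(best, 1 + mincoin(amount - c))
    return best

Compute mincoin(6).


Building up with DP:
mincoin(0) = 0
mincoin(1) = min(1+mincoin(0)=1+0=1) = 1
mincoin(2) = min(1+mincoin(1)=1+1=2) = 2
mincoin(3) = min(1+mincoin(2)=1+2=3, 1+mincoin(0)=1+0=1) = 1
mincoin(4) = min(1+mincoin(3)=1+1=2, 1+mincoin(1)=1+1=2) = 2
mincoin(5) = min(1+mincoin(4)=1+2=3, 1+mincoin(2)=1+2=3, 1+mincoin(0)=1+0=1) = 1
mincoin(6) = min(1+mincoin(5)=1+1=2, 1+mincoin(3)=1+1=2, 1+mincoin(1)=1+1=2) = 2

2


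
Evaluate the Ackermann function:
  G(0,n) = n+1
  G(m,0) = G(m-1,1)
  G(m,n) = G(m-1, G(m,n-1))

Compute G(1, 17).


G(1, 17) = G(0, G(1, 16))
  G(1, 16) = G(0, G(1, 15))
    G(1, 15) = G(0, G(1, 14))
      G(1, 14) = G(0, G(1, 13))
        G(1, 13) = G(0, G(1, 12))
          G(1, 12) = G(0, G(1, 11))
          G(1, 11) = G(0, G(1, 10))
          G(1, 10) = G(0, G(1, 9))
          G(1, 9) = G(0, G(1, 8))
          G(1, 8) = G(0, G(1, 7))
          G(1, 7) = G(0, G(1, 6))
          G(1, 6) = G(0, G(1, 5))
          G(1, 5) = G(0, G(1, 4))
          G(1, 4) = G(0, G(1, 3))
          G(1, 3) = G(0, G(1, 2))
          G(1, 2) = G(0, G(1, 1))
          G(1, 1) = G(0, G(1, 0))
          G(1, 0) = G(0, 1)
          G(0, 1) = 2
            = G(0, 2)
          G(0, 2) = 3
            = G(0, 3)
          G(0, 3) = 4
            = G(0, 4)
          G(0, 4) = 5
... (trace truncated)
Result: G(1, 17) = 19

19


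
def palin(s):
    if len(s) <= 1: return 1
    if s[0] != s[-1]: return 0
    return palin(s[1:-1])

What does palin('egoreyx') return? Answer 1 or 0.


palin('egoreyx'): s[0]='e' != s[-1]='x' -> return 0
Result: 0 (not a palindrome)

0


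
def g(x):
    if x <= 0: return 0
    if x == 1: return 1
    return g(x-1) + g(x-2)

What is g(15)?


Computing g(15) bottom-up:
g(0) = 0
g(1) = 1
g(2) = g(1) + g(0) = 1 + 0 = 1
g(3) = g(2) + g(1) = 1 + 1 = 2
g(4) = g(3) + g(2) = 2 + 1 = 3
g(5) = g(4) + g(3) = 3 + 2 = 5
g(6) = g(5) + g(4) = 5 + 3 = 8
g(7) = g(6) + g(5) = 8 + 5 = 13
g(8) = g(7) + g(6) = 13 + 8 = 21
g(9) = g(8) + g(7) = 21 + 13 = 34
g(10) = g(9) + g(8) = 34 + 21 = 55
g(11) = g(10) + g(9) = 55 + 34 = 89
g(12) = g(11) + g(10) = 89 + 55 = 144
g(13) = g(12) + g(11) = 144 + 89 = 233
g(14) = g(13) + g(12) = 233 + 144 = 377
g(15) = g(14) + g(13) = 377 + 233 = 610

610


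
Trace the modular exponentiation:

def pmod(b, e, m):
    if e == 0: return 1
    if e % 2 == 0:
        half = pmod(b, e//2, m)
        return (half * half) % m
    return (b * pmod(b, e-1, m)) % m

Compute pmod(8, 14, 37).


pmod(8, 14, 37): e is even, compute pmod(8, 7, 37)
  pmod(8, 7, 37): e is odd, compute pmod(8, 6, 37)
    pmod(8, 6, 37): e is even, compute pmod(8, 3, 37)
      pmod(8, 3, 37): e is odd, compute pmod(8, 2, 37)
        pmod(8, 2, 37): e is even, compute pmod(8, 1, 37)
          pmod(8, 1, 37): e is odd, compute pmod(8, 0, 37)
          pmod(8, 0, 37) = 1
          (8 * 1) % 37 = 8
        half=8, (8*8) % 37 = 27
      (8 * 27) % 37 = 31
    half=31, (31*31) % 37 = 36
  (8 * 36) % 37 = 29
half=29, (29*29) % 37 = 27

27


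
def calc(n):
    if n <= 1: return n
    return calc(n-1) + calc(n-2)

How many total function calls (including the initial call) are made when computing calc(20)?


Let C(n) = total calls for calc(n)
C(0) = 1, C(1) = 1
C(2) = 1 + C(1) + C(0) = 1 + 1 + 1 = 3
C(3) = 1 + C(2) + C(1) = 1 + 3 + 1 = 5
C(4) = 1 + C(3) + C(2) = 1 + 5 + 3 = 9
C(5) = 1 + C(4) + C(3) = 1 + 9 + 5 = 15
C(6) = 1 + C(5) + C(4) = 1 + 15 + 9 = 25
C(7) = 1 + C(6) + C(5) = 1 + 25 + 15 = 41
C(8) = 1 + C(7) + C(6) = 1 + 41 + 25 = 67
C(9) = 1 + C(8) + C(7) = 1 + 67 + 41 = 109
C(10) = 1 + C(9) + C(8) = 1 + 109 + 67 = 177
C(11) = 1 + C(10) + C(9) = 1 + 177 + 109 = 287
C(12) = 1 + C(11) + C(10) = 1 + 287 + 177 = 465
C(13) = 1 + C(12) + C(11) = 1 + 465 + 287 = 753
C(14) = 1 + C(13) + C(12) = 1 + 753 + 465 = 1219
C(15) = 1 + C(14) + C(13) = 1 + 1219 + 753 = 1973
C(16) = 1 + C(15) + C(14) = 1 + 1973 + 1219 = 3193
C(17) = 1 + C(16) + C(15) = 1 + 3193 + 1973 = 5167
C(18) = 1 + C(17) + C(16) = 1 + 5167 + 3193 = 8361
C(19) = 1 + C(18) + C(17) = 1 + 8361 + 5167 = 13529
C(20) = 1 + C(19) + C(18) = 1 + 13529 + 8361 = 21891

21891


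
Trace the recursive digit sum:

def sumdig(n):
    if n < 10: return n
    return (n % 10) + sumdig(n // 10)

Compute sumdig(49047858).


sumdig(49047858) = 8 + sumdig(4904785)
sumdig(4904785) = 5 + sumdig(490478)
sumdig(490478) = 8 + sumdig(49047)
sumdig(49047) = 7 + sumdig(4904)
sumdig(4904) = 4 + sumdig(490)
sumdig(490) = 0 + sumdig(49)
sumdig(49) = 9 + sumdig(4)
sumdig(4) = 4  (base case)
Total: 8 + 5 + 8 + 7 + 4 + 0 + 9 + 4 = 45

45


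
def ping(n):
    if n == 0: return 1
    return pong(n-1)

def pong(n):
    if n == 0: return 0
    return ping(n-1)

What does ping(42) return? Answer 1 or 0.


ping(42) = pong(41)
pong(41) = ping(40)
ping(40) = pong(39)
pong(39) = ping(38)
ping(38) = pong(37)
pong(37) = ping(36)
ping(36) = pong(35)
pong(35) = ping(34)
ping(34) = pong(33)
pong(33) = ping(32)
ping(32) = pong(31)
pong(31) = ping(30)
ping(30) = pong(29)
pong(29) = ping(28)
ping(28) = pong(27)
pong(27) = ping(26)
ping(26) = pong(25)
pong(25) = ping(24)
ping(24) = pong(23)
pong(23) = ping(22)
ping(22) = pong(21)
pong(21) = ping(20)
ping(20) = pong(19)
pong(19) = ping(18)
ping(18) = pong(17)
pong(17) = ping(16)
ping(16) = pong(15)
pong(15) = ping(14)
ping(14) = pong(13)
pong(13) = ping(12)
ping(12) = pong(11)
pong(11) = ping(10)
ping(10) = pong(9)
pong(9) = ping(8)
ping(8) = pong(7)
pong(7) = ping(6)
ping(6) = pong(5)
pong(5) = ping(4)
ping(4) = pong(3)
pong(3) = ping(2)
ping(2) = pong(1)
pong(1) = ping(0)
ping(0) = 1  (base case)
Result: 1

1


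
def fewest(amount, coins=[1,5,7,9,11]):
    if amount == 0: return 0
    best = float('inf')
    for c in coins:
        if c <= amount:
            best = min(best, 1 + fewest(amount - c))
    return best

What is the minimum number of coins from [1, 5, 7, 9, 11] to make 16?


Building up with DP:
fewest(0) = 0
fewest(1) = min(1+fewest(0)=1+0=1) = 1
fewest(2) = min(1+fewest(1)=1+1=2) = 2
fewest(3) = min(1+fewest(2)=1+2=3) = 3
fewest(4) = min(1+fewest(3)=1+3=4) = 4
fewest(5) = min(1+fewest(4)=1+4=5, 1+fewest(0)=1+0=1) = 1
fewest(6) = min(1+fewest(5)=1+1=2, 1+fewest(1)=1+1=2) = 2
fewest(7) = min(1+fewest(6)=1+2=3, 1+fewest(2)=1+2=3, 1+fewest(0)=1+0=1) = 1
fewest(8) = min(1+fewest(7)=1+1=2, 1+fewest(3)=1+3=4, 1+fewest(1)=1+1=2) = 2
fewest(9) = min(1+fewest(8)=1+2=3, 1+fewest(4)=1+4=5, 1+fewest(2)=1+2=3, 1+fewest(0)=1+0=1) = 1
fewest(10) = min(1+fewest(9)=1+1=2, 1+fewest(5)=1+1=2, 1+fewest(3)=1+3=4, 1+fewest(1)=1+1=2) = 2
fewest(11) = min(1+fewest(10)=1+2=3, 1+fewest(6)=1+2=3, 1+fewest(4)=1+4=5, 1+fewest(2)=1+2=3, 1+fewest(0)=1+0=1) = 1
fewest(12) = min(1+fewest(11)=1+1=2, 1+fewest(7)=1+1=2, 1+fewest(5)=1+1=2, 1+fewest(3)=1+3=4, 1+fewest(1)=1+1=2) = 2
fewest(13) = min(1+fewest(12)=1+2=3, 1+fewest(8)=1+2=3, 1+fewest(6)=1+2=3, 1+fewest(4)=1+4=5, 1+fewest(2)=1+2=3) = 3
fewest(14) = min(1+fewest(13)=1+3=4, 1+fewest(9)=1+1=2, 1+fewest(7)=1+1=2, 1+fewest(5)=1+1=2, 1+fewest(3)=1+3=4) = 2
fewest(15) = min(1+fewest(14)=1+2=3, 1+fewest(10)=1+2=3, 1+fewest(8)=1+2=3, 1+fewest(6)=1+2=3, 1+fewest(4)=1+4=5) = 3
fewest(16) = min(1+fewest(15)=1+3=4, 1+fewest(11)=1+1=2, 1+fewest(9)=1+1=2, 1+fewest(7)=1+1=2, 1+fewest(5)=1+1=2) = 2

2


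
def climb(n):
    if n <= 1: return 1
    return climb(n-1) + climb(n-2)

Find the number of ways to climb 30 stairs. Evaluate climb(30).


Building up from base cases:
climb(0) = 1
climb(1) = 1
climb(2) = climb(1) + climb(0) = 1 + 1 = 2
climb(3) = climb(2) + climb(1) = 2 + 1 = 3
climb(4) = climb(3) + climb(2) = 3 + 2 = 5
climb(5) = climb(4) + climb(3) = 5 + 3 = 8
climb(6) = climb(5) + climb(4) = 8 + 5 = 13
climb(7) = climb(6) + climb(5) = 13 + 8 = 21
climb(8) = climb(7) + climb(6) = 21 + 13 = 34
climb(9) = climb(8) + climb(7) = 34 + 21 = 55
climb(10) = climb(9) + climb(8) = 55 + 34 = 89
climb(11) = climb(10) + climb(9) = 89 + 55 = 144
climb(12) = climb(11) + climb(10) = 144 + 89 = 233
climb(13) = climb(12) + climb(11) = 233 + 144 = 377
climb(14) = climb(13) + climb(12) = 377 + 233 = 610
climb(15) = climb(14) + climb(13) = 610 + 377 = 987
climb(16) = climb(15) + climb(14) = 987 + 610 = 1597
climb(17) = climb(16) + climb(15) = 1597 + 987 = 2584
climb(18) = climb(17) + climb(16) = 2584 + 1597 = 4181
climb(19) = climb(18) + climb(17) = 4181 + 2584 = 6765
climb(20) = climb(19) + climb(18) = 6765 + 4181 = 10946
climb(21) = climb(20) + climb(19) = 10946 + 6765 = 17711
climb(22) = climb(21) + climb(20) = 17711 + 10946 = 28657
climb(23) = climb(22) + climb(21) = 28657 + 17711 = 46368
climb(24) = climb(23) + climb(22) = 46368 + 28657 = 75025
climb(25) = climb(24) + climb(23) = 75025 + 46368 = 121393
climb(26) = climb(25) + climb(24) = 121393 + 75025 = 196418
climb(27) = climb(26) + climb(25) = 196418 + 121393 = 317811
climb(28) = climb(27) + climb(26) = 317811 + 196418 = 514229
climb(29) = climb(28) + climb(27) = 514229 + 317811 = 832040
climb(30) = climb(29) + climb(28) = 832040 + 514229 = 1346269

1346269


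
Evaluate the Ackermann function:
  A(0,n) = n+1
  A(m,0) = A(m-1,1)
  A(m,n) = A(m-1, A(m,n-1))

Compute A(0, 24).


A(0, 24) = 25
Result: A(0, 24) = 25

25


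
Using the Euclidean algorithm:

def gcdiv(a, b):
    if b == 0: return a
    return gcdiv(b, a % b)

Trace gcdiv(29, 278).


gcdiv(29, 278) = gcdiv(278, 29)
gcdiv(278, 29) = gcdiv(29, 17)
gcdiv(29, 17) = gcdiv(17, 12)
gcdiv(17, 12) = gcdiv(12, 5)
gcdiv(12, 5) = gcdiv(5, 2)
gcdiv(5, 2) = gcdiv(2, 1)
gcdiv(2, 1) = gcdiv(1, 0)
gcdiv(1, 0) = 1  (base case)

1


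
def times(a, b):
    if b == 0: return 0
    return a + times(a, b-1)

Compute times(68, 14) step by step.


times(68, 14) = 68 + times(68, 13)
times(68, 13) = 68 + times(68, 12)
times(68, 12) = 68 + times(68, 11)
times(68, 11) = 68 + times(68, 10)
times(68, 10) = 68 + times(68, 9)
times(68, 9) = 68 + times(68, 8)
times(68, 8) = 68 + times(68, 7)
times(68, 7) = 68 + times(68, 6)
times(68, 6) = 68 + times(68, 5)
times(68, 5) = 68 + times(68, 4)
times(68, 4) = 68 + times(68, 3)
times(68, 3) = 68 + times(68, 2)
times(68, 2) = 68 + times(68, 1)
times(68, 1) = 68 + times(68, 0)
times(68, 0) = 0  (base case)
Total: 68 + 68 + 68 + 68 + 68 + 68 + 68 + 68 + 68 + 68 + 68 + 68 + 68 + 68 + 0 = 952

952


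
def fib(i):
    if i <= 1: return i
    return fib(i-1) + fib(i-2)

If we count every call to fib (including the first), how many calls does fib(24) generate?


Let C(n) = total calls for fib(n)
C(0) = 1, C(1) = 1
C(2) = 1 + C(1) + C(0) = 1 + 1 + 1 = 3
C(3) = 1 + C(2) + C(1) = 1 + 3 + 1 = 5
C(4) = 1 + C(3) + C(2) = 1 + 5 + 3 = 9
C(5) = 1 + C(4) + C(3) = 1 + 9 + 5 = 15
C(6) = 1 + C(5) + C(4) = 1 + 15 + 9 = 25
C(7) = 1 + C(6) + C(5) = 1 + 25 + 15 = 41
C(8) = 1 + C(7) + C(6) = 1 + 41 + 25 = 67
C(9) = 1 + C(8) + C(7) = 1 + 67 + 41 = 109
C(10) = 1 + C(9) + C(8) = 1 + 109 + 67 = 177
C(11) = 1 + C(10) + C(9) = 1 + 177 + 109 = 287
C(12) = 1 + C(11) + C(10) = 1 + 287 + 177 = 465
C(13) = 1 + C(12) + C(11) = 1 + 465 + 287 = 753
C(14) = 1 + C(13) + C(12) = 1 + 753 + 465 = 1219
C(15) = 1 + C(14) + C(13) = 1 + 1219 + 753 = 1973
C(16) = 1 + C(15) + C(14) = 1 + 1973 + 1219 = 3193
C(17) = 1 + C(16) + C(15) = 1 + 3193 + 1973 = 5167
C(18) = 1 + C(17) + C(16) = 1 + 5167 + 3193 = 8361
C(19) = 1 + C(18) + C(17) = 1 + 8361 + 5167 = 13529
C(20) = 1 + C(19) + C(18) = 1 + 13529 + 8361 = 21891
C(21) = 1 + C(20) + C(19) = 1 + 21891 + 13529 = 35421
C(22) = 1 + C(21) + C(20) = 1 + 35421 + 21891 = 57313
C(23) = 1 + C(22) + C(21) = 1 + 57313 + 35421 = 92735
C(24) = 1 + C(23) + C(22) = 1 + 92735 + 57313 = 150049

150049


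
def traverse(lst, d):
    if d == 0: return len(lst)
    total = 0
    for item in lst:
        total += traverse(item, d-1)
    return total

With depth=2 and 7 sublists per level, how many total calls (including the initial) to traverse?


At depth 0 (root): 1 call
At depth 1: each of 1 parents calls traverse on 7 children = 7 calls
At depth 2: each of 7 parents calls traverse on 7 children = 49 calls
Total: 1 + 7 + 49 = 57

57


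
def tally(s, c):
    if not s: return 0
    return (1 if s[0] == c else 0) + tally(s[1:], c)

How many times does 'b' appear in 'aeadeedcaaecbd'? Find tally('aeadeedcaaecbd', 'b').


s[0]='a' != 'b' -> 0
s[0]='e' != 'b' -> 0
s[0]='a' != 'b' -> 0
s[0]='d' != 'b' -> 0
s[0]='e' != 'b' -> 0
s[0]='e' != 'b' -> 0
s[0]='d' != 'b' -> 0
s[0]='c' != 'b' -> 0
s[0]='a' != 'b' -> 0
s[0]='a' != 'b' -> 0
s[0]='e' != 'b' -> 0
s[0]='c' != 'b' -> 0
s[0]='b' == 'b' -> 1
s[0]='d' != 'b' -> 0
Sum: 0 + 0 + 0 + 0 + 0 + 0 + 0 + 0 + 0 + 0 + 0 + 0 + 1 + 0 = 1

1


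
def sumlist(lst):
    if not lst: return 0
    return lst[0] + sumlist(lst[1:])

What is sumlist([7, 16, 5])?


sumlist([7, 16, 5]) = 7 + sumlist([16, 5])
sumlist([16, 5]) = 16 + sumlist([5])
sumlist([5]) = 5 + sumlist([])
sumlist([]) = 0  (base case)
Total: 7 + 16 + 5 + 0 = 28

28


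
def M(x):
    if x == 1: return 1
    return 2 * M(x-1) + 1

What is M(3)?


M(3) = 2 * M(2) + 1
M(2) = 2 * M(1) + 1
M(1) = 1  (base case)
M(2) = 2 * 1 + 1 = 3
M(3) = 2 * 3 + 1 = 7

7


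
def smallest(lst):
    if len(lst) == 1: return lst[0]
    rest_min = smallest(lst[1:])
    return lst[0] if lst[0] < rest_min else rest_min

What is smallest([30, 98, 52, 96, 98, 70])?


smallest([30, 98, 52, 96, 98, 70]): compare 30 with smallest([98, 52, 96, 98, 70])
smallest([98, 52, 96, 98, 70]): compare 98 with smallest([52, 96, 98, 70])
smallest([52, 96, 98, 70]): compare 52 with smallest([96, 98, 70])
smallest([96, 98, 70]): compare 96 with smallest([98, 70])
smallest([98, 70]): compare 98 with smallest([70])
smallest([70]) = 70  (base case)
Compare 98 with 70 -> 70
Compare 96 with 70 -> 70
Compare 52 with 70 -> 52
Compare 98 with 52 -> 52
Compare 30 with 52 -> 30

30


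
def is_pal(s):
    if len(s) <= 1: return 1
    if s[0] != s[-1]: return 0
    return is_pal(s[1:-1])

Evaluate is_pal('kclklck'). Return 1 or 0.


is_pal('kclklck'): s[0]='k' == s[-1]='k' -> check is_pal('clklc')
is_pal('clklc'): s[0]='c' == s[-1]='c' -> check is_pal('lkl')
is_pal('lkl'): s[0]='l' == s[-1]='l' -> check is_pal('k')
is_pal('k'): len <= 1 -> return 1  (base case)
Result: 1 (palindrome)

1


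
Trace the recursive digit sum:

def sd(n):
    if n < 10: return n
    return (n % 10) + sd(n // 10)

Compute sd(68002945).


sd(68002945) = 5 + sd(6800294)
sd(6800294) = 4 + sd(680029)
sd(680029) = 9 + sd(68002)
sd(68002) = 2 + sd(6800)
sd(6800) = 0 + sd(680)
sd(680) = 0 + sd(68)
sd(68) = 8 + sd(6)
sd(6) = 6  (base case)
Total: 5 + 4 + 9 + 2 + 0 + 0 + 8 + 6 = 34

34


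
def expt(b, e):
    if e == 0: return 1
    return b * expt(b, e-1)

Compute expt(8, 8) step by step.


expt(8, 8)
= 8 * expt(8, 7)
= 8 * 8 * expt(8, 6)
= 8 * 8 * 8 * expt(8, 5)
= 8 * 8 * 8 * 8 * expt(8, 4)
= 8 * 8 * 8 * 8 * 8 * expt(8, 3)
= 8 * 8 * 8 * 8 * 8 * 8 * expt(8, 2)
= 8 * 8 * 8 * 8 * 8 * 8 * 8 * expt(8, 1)
= 8 * 8 * 8 * 8 * 8 * 8 * 8 * 8 * expt(8, 0)
= 8 * 8 * 8 * 8 * 8 * 8 * 8 * 8 * 1
= 16777216

16777216


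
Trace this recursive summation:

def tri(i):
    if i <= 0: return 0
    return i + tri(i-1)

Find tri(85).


tri(85)
= 85 + 84 + 83 + 82 + 81 + 80 + 79 + 78 + 77 + 76 + 75 + 74 + 73 + 72 + 71 + 70 + 69 + 68 + 67 + 66 + 65 + 64 + 63 + 62 + 61 + 60 + 59 + 58 + 57 + 56 + 55 + 54 + 53 + 52 + 51 + 50 + 49 + 48 + 47 + 46 + 45 + 44 + 43 + 42 + 41 + 40 + 39 + 38 + 37 + 36 + 35 + 34 + 33 + 32 + 31 + 30 + 29 + 28 + 27 + 26 + 25 + 24 + 23 + 22 + 21 + 20 + 19 + 18 + 17 + 16 + 15 + 14 + 13 + 12 + 11 + 10 + 9 + 8 + 7 + 6 + 5 + 4 + 3 + 2 + 1 + tri(0)
= 85 + 84 + 83 + 82 + 81 + 80 + 79 + 78 + 77 + 76 + 75 + 74 + 73 + 72 + 71 + 70 + 69 + 68 + 67 + 66 + 65 + 64 + 63 + 62 + 61 + 60 + 59 + 58 + 57 + 56 + 55 + 54 + 53 + 52 + 51 + 50 + 49 + 48 + 47 + 46 + 45 + 44 + 43 + 42 + 41 + 40 + 39 + 38 + 37 + 36 + 35 + 34 + 33 + 32 + 31 + 30 + 29 + 28 + 27 + 26 + 25 + 24 + 23 + 22 + 21 + 20 + 19 + 18 + 17 + 16 + 15 + 14 + 13 + 12 + 11 + 10 + 9 + 8 + 7 + 6 + 5 + 4 + 3 + 2 + 1 + 0
= 3655

3655


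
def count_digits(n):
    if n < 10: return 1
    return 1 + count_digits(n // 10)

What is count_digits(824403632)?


count_digits(824403632) = 1 + count_digits(82440363)
count_digits(82440363) = 1 + count_digits(8244036)
count_digits(8244036) = 1 + count_digits(824403)
count_digits(824403) = 1 + count_digits(82440)
count_digits(82440) = 1 + count_digits(8244)
count_digits(8244) = 1 + count_digits(824)
count_digits(824) = 1 + count_digits(82)
count_digits(82) = 1 + count_digits(8)
count_digits(8) = 1  (base case: 8 < 10)
Unwinding: 1 + 1 + 1 + 1 + 1 + 1 + 1 + 1 + 1 = 9

9
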